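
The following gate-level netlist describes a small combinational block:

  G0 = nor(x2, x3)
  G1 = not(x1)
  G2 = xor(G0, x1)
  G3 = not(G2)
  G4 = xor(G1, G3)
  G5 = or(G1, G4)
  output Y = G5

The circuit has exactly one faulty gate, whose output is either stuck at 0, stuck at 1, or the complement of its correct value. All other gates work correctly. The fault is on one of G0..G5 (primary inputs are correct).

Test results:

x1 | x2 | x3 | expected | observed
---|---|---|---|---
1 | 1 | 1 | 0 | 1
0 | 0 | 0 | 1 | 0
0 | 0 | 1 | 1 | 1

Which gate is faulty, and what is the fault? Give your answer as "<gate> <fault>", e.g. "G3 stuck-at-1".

Fault-free values for test 1 (x1=1, x2=1, x3=1): G0=0, G1=0, G2=1, G3=0, G4=0, G5=0, giving Y=0. Observed 1.
Test 1: faults giving observed 1 are {G0 stuck-at-1, G0 inverted output, G1 stuck-at-1, G1 inverted output, G2 stuck-at-0, G2 inverted output, G3 stuck-at-1, G3 inverted output, G4 stuck-at-1, G4 inverted output, G5 stuck-at-1, G5 inverted output}.
Test 2 (x1=0, x2=0, x3=0): fault-free G0=1, G1=1, G2=1, G3=0, G4=1, G5=1 → 1; observed 0. Eliminates G0 stuck-at-1, G0 inverted output, G1 stuck-at-1, G2 stuck-at-0, G2 inverted output, G3 stuck-at-1, G3 inverted output, G4 stuck-at-1, G4 inverted output, G5 stuck-at-1.
Test 3 (x1=0, x2=0, x3=1): fault-free G0=0, G1=1, G2=0, G3=1, G4=0, G5=1 → 1; observed 1. Eliminates G5 inverted output.
Only G1 inverted output is consistent with every test.

G1 inverted output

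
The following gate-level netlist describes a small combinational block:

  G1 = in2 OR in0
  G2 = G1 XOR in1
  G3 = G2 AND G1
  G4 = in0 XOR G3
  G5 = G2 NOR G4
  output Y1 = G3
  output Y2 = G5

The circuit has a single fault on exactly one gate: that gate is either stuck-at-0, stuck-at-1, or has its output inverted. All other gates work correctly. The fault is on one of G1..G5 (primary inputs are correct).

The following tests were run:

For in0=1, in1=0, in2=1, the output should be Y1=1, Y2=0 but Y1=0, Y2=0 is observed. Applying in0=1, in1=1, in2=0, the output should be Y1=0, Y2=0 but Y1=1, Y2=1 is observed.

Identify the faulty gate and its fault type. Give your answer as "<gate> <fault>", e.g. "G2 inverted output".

G3 inverted output

Fault-free values for test 1 (in0=1, in1=0, in2=1): G1=1, G2=1, G3=1, G4=0, G5=0, giving Y1=1, Y2=0. Observed Y1=0, Y2=0.
Test 1: faults giving observed Y1=0, Y2=0 are {G1 stuck-at-0, G1 inverted output, G2 stuck-at-0, G2 inverted output, G3 stuck-at-0, G3 inverted output}.
Test 2 (in0=1, in1=1, in2=0): fault-free G1=1, G2=0, G3=0, G4=1, G5=0 → Y1=0, Y2=0; observed Y1=1, Y2=1. Eliminates G1 stuck-at-0, G1 inverted output, G2 stuck-at-0, G2 inverted output, G3 stuck-at-0.
Only G3 inverted output is consistent with every test.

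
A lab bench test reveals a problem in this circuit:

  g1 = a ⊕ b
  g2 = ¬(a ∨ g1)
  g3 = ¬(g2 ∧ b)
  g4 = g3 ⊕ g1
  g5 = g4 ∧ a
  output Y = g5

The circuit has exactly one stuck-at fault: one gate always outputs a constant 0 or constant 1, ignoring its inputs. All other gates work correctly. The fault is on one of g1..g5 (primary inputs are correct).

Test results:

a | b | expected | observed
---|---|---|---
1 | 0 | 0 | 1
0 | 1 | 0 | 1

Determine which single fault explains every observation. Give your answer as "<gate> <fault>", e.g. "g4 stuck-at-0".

Fault-free values for test 1 (a=1, b=0): g1=1, g2=0, g3=1, g4=0, g5=0, giving Y=0. Observed 1.
Test 1: faults giving observed 1 are {g1 stuck-at-0, g3 stuck-at-0, g4 stuck-at-1, g5 stuck-at-1}.
Test 2 (a=0, b=1): fault-free g1=1, g2=0, g3=1, g4=0, g5=0 → 0; observed 1. Eliminates g1 stuck-at-0, g3 stuck-at-0, g4 stuck-at-1.
Only g5 stuck-at-1 is consistent with every test.

g5 stuck-at-1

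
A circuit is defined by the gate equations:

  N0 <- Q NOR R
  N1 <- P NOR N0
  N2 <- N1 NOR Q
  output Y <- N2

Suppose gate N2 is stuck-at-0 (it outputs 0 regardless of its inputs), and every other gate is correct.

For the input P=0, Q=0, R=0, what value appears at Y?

0

Propagate with N2 forced: N0=1, N1=0, N2=0 [stuck-at-0].
So Y = 0. (Without the fault it would be 1.)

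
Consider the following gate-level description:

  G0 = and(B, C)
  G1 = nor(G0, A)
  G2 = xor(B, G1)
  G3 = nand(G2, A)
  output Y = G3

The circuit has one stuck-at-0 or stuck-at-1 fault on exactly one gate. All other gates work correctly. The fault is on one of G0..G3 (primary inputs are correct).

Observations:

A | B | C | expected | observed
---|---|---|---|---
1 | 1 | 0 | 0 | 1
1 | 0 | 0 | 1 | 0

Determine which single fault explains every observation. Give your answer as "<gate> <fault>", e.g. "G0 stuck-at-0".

G1 stuck-at-1

Fault-free values for test 1 (A=1, B=1, C=0): G0=0, G1=0, G2=1, G3=0, giving Y=0. Observed 1.
Test 1: faults giving observed 1 are {G1 stuck-at-1, G2 stuck-at-0, G3 stuck-at-1}.
Test 2 (A=1, B=0, C=0): fault-free G0=0, G1=0, G2=0, G3=1 → 1; observed 0. Eliminates G2 stuck-at-0, G3 stuck-at-1.
Only G1 stuck-at-1 is consistent with every test.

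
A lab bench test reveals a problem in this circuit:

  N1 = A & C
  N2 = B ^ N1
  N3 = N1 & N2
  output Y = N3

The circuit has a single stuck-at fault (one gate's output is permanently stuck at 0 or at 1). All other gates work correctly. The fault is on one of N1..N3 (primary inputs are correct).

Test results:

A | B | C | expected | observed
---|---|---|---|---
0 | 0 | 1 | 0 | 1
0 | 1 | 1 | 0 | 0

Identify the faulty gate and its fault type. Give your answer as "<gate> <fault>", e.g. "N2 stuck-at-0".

N1 stuck-at-1

Fault-free values for test 1 (A=0, B=0, C=1): N1=0, N2=0, N3=0, giving Y=0. Observed 1.
Test 1: faults giving observed 1 are {N1 stuck-at-1, N3 stuck-at-1}.
Test 2 (A=0, B=1, C=1): fault-free N1=0, N2=1, N3=0 → 0; observed 0. Eliminates N3 stuck-at-1.
Only N1 stuck-at-1 is consistent with every test.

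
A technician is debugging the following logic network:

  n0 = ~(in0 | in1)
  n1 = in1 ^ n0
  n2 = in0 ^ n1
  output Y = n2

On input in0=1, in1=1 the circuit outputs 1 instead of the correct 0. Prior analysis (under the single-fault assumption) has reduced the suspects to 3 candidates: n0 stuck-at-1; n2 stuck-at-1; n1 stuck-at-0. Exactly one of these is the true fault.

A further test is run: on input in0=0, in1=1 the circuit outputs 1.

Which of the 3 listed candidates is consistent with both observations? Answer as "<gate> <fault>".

n2 stuck-at-1

Evaluate each candidate on input in0=0, in1=1:
  n0 stuck-at-1: n0=1 [stuck-at-1], n1=0, n2=0 → 0 — eliminated
  n2 stuck-at-1: n0=0, n1=1, n2=1 [stuck-at-1] → 1 — matches
  n1 stuck-at-0: n0=0, n1=0 [stuck-at-0], n2=0 → 0 — eliminated
Only n2 stuck-at-1 reproduces the observed 1.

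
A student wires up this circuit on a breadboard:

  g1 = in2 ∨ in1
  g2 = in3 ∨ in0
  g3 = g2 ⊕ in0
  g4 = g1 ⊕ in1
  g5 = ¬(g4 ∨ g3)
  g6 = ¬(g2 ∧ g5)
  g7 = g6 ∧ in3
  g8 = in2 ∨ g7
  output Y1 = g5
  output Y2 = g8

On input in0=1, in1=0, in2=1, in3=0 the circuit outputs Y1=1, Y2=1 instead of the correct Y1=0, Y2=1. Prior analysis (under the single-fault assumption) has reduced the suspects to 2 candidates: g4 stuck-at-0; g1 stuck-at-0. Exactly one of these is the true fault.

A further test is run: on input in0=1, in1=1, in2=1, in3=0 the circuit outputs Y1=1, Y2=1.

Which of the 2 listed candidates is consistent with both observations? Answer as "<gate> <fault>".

Evaluate each candidate on input in0=1, in1=1, in2=1, in3=0:
  g4 stuck-at-0: g1=1, g2=1, g3=0, g4=0 [stuck-at-0], g5=1, g6=0, g7=0, g8=1 → Y1=1, Y2=1 — matches
  g1 stuck-at-0: g1=0 [stuck-at-0], g2=1, g3=0, g4=1, g5=0, g6=1, g7=0, g8=1 → Y1=0, Y2=1 — eliminated
Only g4 stuck-at-0 reproduces the observed Y1=1, Y2=1.

g4 stuck-at-0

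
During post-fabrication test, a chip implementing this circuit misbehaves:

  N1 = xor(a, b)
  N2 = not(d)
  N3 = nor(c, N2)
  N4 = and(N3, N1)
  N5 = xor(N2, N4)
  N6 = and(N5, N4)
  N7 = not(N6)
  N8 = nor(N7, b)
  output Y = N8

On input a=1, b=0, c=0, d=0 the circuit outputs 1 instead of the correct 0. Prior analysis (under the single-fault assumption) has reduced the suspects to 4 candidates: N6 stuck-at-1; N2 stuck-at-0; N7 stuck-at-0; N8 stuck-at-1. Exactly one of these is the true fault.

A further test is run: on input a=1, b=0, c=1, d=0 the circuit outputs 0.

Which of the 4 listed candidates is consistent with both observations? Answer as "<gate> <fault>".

N2 stuck-at-0

Evaluate each candidate on input a=1, b=0, c=1, d=0:
  N6 stuck-at-1: N1=1, N2=1, N3=0, N4=0, N5=1, N6=1 [stuck-at-1], N7=0, N8=1 → 1 — eliminated
  N2 stuck-at-0: N1=1, N2=0 [stuck-at-0], N3=0, N4=0, N5=0, N6=0, N7=1, N8=0 → 0 — matches
  N7 stuck-at-0: N1=1, N2=1, N3=0, N4=0, N5=1, N6=0, N7=0 [stuck-at-0], N8=1 → 1 — eliminated
  N8 stuck-at-1: N1=1, N2=1, N3=0, N4=0, N5=1, N6=0, N7=1, N8=1 [stuck-at-1] → 1 — eliminated
Only N2 stuck-at-0 reproduces the observed 0.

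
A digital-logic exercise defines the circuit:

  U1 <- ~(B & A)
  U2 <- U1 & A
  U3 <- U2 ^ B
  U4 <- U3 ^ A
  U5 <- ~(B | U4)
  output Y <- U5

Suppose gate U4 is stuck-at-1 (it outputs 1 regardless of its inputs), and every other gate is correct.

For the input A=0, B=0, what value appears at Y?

Propagate with U4 forced: U1=1, U2=0, U3=0, U4=1 [stuck-at-1], U5=0.
So Y = 0. (Without the fault it would be 1.)

0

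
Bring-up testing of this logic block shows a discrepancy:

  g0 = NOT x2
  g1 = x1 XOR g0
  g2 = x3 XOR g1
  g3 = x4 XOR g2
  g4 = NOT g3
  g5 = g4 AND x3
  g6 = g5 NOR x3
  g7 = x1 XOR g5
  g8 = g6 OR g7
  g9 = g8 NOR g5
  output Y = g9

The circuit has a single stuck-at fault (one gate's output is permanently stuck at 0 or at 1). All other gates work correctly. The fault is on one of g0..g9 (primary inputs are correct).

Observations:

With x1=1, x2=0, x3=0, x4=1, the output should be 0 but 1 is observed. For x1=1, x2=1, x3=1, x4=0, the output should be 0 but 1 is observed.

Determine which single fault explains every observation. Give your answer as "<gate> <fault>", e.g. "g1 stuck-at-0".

g9 stuck-at-1

Fault-free values for test 1 (x1=1, x2=0, x3=0, x4=1): g0=1, g1=0, g2=0, g3=1, g4=0, g5=0, g6=1, g7=1, g8=1, g9=0, giving Y=0. Observed 1.
Test 1: faults giving observed 1 are {g8 stuck-at-0, g9 stuck-at-1}.
Test 2 (x1=1, x2=1, x3=1, x4=0): fault-free g0=0, g1=1, g2=0, g3=0, g4=1, g5=1, g6=0, g7=0, g8=0, g9=0 → 0; observed 1. Eliminates g8 stuck-at-0.
Only g9 stuck-at-1 is consistent with every test.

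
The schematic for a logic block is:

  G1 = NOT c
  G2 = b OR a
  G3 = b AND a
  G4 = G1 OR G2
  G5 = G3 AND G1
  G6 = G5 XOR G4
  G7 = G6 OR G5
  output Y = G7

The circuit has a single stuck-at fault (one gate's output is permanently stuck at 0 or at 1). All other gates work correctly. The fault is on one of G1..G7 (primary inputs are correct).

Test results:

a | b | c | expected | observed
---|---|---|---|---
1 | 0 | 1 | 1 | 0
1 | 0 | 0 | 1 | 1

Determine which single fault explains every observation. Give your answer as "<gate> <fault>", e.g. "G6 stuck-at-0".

G2 stuck-at-0

Fault-free values for test 1 (a=1, b=0, c=1): G1=0, G2=1, G3=0, G4=1, G5=0, G6=1, G7=1, giving Y=1. Observed 0.
Test 1: faults giving observed 0 are {G2 stuck-at-0, G4 stuck-at-0, G6 stuck-at-0, G7 stuck-at-0}.
Test 2 (a=1, b=0, c=0): fault-free G1=1, G2=1, G3=0, G4=1, G5=0, G6=1, G7=1 → 1; observed 1. Eliminates G4 stuck-at-0, G6 stuck-at-0, G7 stuck-at-0.
Only G2 stuck-at-0 is consistent with every test.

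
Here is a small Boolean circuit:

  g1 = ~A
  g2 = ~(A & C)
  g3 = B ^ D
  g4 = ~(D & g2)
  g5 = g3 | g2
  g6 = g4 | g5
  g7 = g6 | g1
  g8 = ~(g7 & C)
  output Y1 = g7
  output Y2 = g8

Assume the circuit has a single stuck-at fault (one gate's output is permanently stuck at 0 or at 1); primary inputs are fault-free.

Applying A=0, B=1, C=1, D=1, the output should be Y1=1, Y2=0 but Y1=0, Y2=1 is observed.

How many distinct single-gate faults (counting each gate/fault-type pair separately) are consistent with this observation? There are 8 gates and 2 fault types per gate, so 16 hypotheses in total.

Fault-free: g1=1, g2=1, g3=0, g4=0, g5=1, g6=1, g7=1, g8=0 → Y1=1, Y2=0. Observed Y1=0, Y2=1.
  g1: none of the 2 fault types match ✗
  g2: none of the 2 fault types match ✗
  g3: none of the 2 fault types match ✗
  g4: none of the 2 fault types match ✗
  g5: none of the 2 fault types match ✗
  g6: none of the 2 fault types match ✗
  g7: stuck-at-0 ✓; others ✗
  g8: none of the 2 fault types match ✗
Consistent faults: {g7 stuck-at-0} — 1 in all.

1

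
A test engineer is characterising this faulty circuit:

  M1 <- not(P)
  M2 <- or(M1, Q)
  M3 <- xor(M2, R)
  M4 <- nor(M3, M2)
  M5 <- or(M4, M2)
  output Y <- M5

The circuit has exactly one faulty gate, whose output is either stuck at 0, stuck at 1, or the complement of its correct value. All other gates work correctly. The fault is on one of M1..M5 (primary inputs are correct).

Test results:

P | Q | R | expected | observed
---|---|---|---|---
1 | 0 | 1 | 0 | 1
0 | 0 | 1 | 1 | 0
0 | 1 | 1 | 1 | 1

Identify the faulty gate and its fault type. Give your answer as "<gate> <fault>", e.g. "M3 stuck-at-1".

M1 inverted output

Fault-free values for test 1 (P=1, Q=0, R=1): M1=0, M2=0, M3=1, M4=0, M5=0, giving Y=0. Observed 1.
Test 1: faults giving observed 1 are {M1 stuck-at-1, M1 inverted output, M2 stuck-at-1, M2 inverted output, M3 stuck-at-0, M3 inverted output, M4 stuck-at-1, M4 inverted output, M5 stuck-at-1, M5 inverted output}.
Test 2 (P=0, Q=0, R=1): fault-free M1=1, M2=1, M3=0, M4=0, M5=1 → 1; observed 0. Eliminates M1 stuck-at-1, M2 stuck-at-1, M3 stuck-at-0, M3 inverted output, M4 stuck-at-1, M4 inverted output, M5 stuck-at-1.
Test 3 (P=0, Q=1, R=1): fault-free M1=1, M2=1, M3=0, M4=0, M5=1 → 1; observed 1. Eliminates M2 inverted output, M5 inverted output.
Only M1 inverted output is consistent with every test.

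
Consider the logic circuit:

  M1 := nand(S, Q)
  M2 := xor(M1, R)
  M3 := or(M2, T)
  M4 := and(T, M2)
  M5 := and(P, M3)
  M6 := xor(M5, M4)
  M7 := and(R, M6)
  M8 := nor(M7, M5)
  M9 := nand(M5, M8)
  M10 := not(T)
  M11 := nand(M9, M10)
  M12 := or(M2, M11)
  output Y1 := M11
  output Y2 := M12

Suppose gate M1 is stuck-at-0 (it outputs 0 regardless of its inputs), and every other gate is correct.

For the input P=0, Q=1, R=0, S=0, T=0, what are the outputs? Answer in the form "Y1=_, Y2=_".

Propagate with M1 forced: M1=0 [stuck-at-0], M2=0, M3=0, M4=0, M5=0, M6=0, M7=0, M8=1, M9=1, M10=1, M11=0, M12=0.
So the outputs are Y1=0, Y2=0. (Without the fault they would be Y1=0, Y2=1.)

Y1=0, Y2=0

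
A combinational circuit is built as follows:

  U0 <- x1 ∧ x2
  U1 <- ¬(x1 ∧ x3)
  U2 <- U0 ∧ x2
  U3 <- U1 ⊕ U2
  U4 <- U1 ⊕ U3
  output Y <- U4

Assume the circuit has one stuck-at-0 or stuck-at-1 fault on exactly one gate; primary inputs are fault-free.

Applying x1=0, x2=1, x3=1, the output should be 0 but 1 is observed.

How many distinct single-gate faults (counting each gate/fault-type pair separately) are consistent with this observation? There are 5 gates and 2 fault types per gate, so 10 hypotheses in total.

Fault-free: U0=0, U1=1, U2=0, U3=1, U4=0 → 0. Observed 1.
  U0 stuck-at-0: output 0 ✗
  U0 stuck-at-1: output 1 ✓
  U1 stuck-at-0: output 0 ✗
  U1 stuck-at-1: output 0 ✗
  U2 stuck-at-0: output 0 ✗
  U2 stuck-at-1: output 1 ✓
  U3 stuck-at-0: output 1 ✓
  U3 stuck-at-1: output 0 ✗
  U4 stuck-at-0: output 0 ✗
  U4 stuck-at-1: output 1 ✓
Consistent faults: {U0 stuck-at-1, U2 stuck-at-1, U3 stuck-at-0, U4 stuck-at-1} — 4 in all.

4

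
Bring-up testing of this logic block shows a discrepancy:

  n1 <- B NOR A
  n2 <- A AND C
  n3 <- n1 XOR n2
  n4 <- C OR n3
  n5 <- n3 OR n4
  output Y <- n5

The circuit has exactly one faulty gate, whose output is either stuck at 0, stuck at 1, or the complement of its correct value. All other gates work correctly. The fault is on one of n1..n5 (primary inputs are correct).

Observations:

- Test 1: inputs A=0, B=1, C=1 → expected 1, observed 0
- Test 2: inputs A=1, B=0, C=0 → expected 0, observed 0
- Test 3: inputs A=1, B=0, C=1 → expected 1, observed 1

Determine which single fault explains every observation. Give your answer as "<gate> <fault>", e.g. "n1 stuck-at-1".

Fault-free values for test 1 (A=0, B=1, C=1): n1=0, n2=0, n3=0, n4=1, n5=1, giving Y=1. Observed 0.
Test 1: faults giving observed 0 are {n4 stuck-at-0, n4 inverted output, n5 stuck-at-0, n5 inverted output}.
Test 2 (A=1, B=0, C=0): fault-free n1=0, n2=0, n3=0, n4=0, n5=0 → 0; observed 0. Eliminates n4 inverted output, n5 inverted output.
Test 3 (A=1, B=0, C=1): fault-free n1=0, n2=1, n3=1, n4=1, n5=1 → 1; observed 1. Eliminates n5 stuck-at-0.
Only n4 stuck-at-0 is consistent with every test.

n4 stuck-at-0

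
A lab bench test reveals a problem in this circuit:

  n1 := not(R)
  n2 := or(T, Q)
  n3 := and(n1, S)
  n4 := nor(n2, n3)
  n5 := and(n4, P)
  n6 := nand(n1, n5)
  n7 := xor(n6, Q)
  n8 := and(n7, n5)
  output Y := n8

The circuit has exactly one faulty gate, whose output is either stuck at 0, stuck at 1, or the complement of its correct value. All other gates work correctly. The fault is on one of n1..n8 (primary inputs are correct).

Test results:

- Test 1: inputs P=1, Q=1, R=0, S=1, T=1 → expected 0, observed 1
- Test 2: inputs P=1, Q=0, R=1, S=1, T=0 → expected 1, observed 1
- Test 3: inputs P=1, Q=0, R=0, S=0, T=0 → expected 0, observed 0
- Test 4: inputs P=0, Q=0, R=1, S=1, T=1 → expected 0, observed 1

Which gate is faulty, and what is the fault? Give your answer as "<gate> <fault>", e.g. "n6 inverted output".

n5 stuck-at-1

Fault-free values for test 1 (P=1, Q=1, R=0, S=1, T=1): n1=1, n2=1, n3=1, n4=0, n5=0, n6=1, n7=0, n8=0, giving Y=0. Observed 1.
Test 1: faults giving observed 1 are {n4 stuck-at-1, n4 inverted output, n5 stuck-at-1, n5 inverted output, n8 stuck-at-1, n8 inverted output}.
Test 2 (P=1, Q=0, R=1, S=1, T=0): fault-free n1=0, n2=0, n3=0, n4=1, n5=1, n6=1, n7=1, n8=1 → 1; observed 1. Eliminates n4 inverted output, n5 inverted output, n8 inverted output.
Test 3 (P=1, Q=0, R=0, S=0, T=0): fault-free n1=1, n2=0, n3=0, n4=1, n5=1, n6=0, n7=0, n8=0 → 0; observed 0. Eliminates n8 stuck-at-1.
Test 4 (P=0, Q=0, R=1, S=1, T=1): fault-free n1=0, n2=1, n3=0, n4=0, n5=0, n6=1, n7=1, n8=0 → 0; observed 1. Eliminates n4 stuck-at-1.
Only n5 stuck-at-1 is consistent with every test.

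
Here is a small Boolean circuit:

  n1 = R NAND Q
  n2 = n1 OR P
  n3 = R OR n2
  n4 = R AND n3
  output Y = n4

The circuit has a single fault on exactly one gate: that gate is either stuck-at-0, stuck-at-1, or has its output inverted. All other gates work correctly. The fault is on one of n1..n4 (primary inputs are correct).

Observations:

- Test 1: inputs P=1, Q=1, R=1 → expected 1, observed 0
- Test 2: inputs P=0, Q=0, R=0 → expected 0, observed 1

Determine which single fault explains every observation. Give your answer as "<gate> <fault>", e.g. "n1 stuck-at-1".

n4 inverted output

Fault-free values for test 1 (P=1, Q=1, R=1): n1=0, n2=1, n3=1, n4=1, giving Y=1. Observed 0.
Test 1: faults giving observed 0 are {n3 stuck-at-0, n3 inverted output, n4 stuck-at-0, n4 inverted output}.
Test 2 (P=0, Q=0, R=0): fault-free n1=1, n2=1, n3=1, n4=0 → 0; observed 1. Eliminates n3 stuck-at-0, n3 inverted output, n4 stuck-at-0.
Only n4 inverted output is consistent with every test.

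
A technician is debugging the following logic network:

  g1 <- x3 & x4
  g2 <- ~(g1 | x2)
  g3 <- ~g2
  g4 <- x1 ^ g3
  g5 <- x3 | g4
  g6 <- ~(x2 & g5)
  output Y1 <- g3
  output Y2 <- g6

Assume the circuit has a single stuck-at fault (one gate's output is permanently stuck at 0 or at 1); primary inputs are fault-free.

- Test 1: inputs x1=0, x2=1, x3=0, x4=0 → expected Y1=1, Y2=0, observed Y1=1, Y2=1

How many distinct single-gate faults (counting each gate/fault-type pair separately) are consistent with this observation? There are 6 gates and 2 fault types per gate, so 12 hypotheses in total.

3

Fault-free: g1=0, g2=0, g3=1, g4=1, g5=1, g6=0 → Y1=1, Y2=0. Observed Y1=1, Y2=1.
  g1 stuck-at-0: output Y1=1, Y2=0 ✗
  g1 stuck-at-1: output Y1=1, Y2=0 ✗
  g2 stuck-at-0: output Y1=1, Y2=0 ✗
  g2 stuck-at-1: output Y1=0, Y2=1 ✗
  g3 stuck-at-0: output Y1=0, Y2=1 ✗
  g3 stuck-at-1: output Y1=1, Y2=0 ✗
  g4 stuck-at-0: output Y1=1, Y2=1 ✓
  g4 stuck-at-1: output Y1=1, Y2=0 ✗
  g5 stuck-at-0: output Y1=1, Y2=1 ✓
  g5 stuck-at-1: output Y1=1, Y2=0 ✗
  g6 stuck-at-0: output Y1=1, Y2=0 ✗
  g6 stuck-at-1: output Y1=1, Y2=1 ✓
Consistent faults: {g4 stuck-at-0, g5 stuck-at-0, g6 stuck-at-1} — 3 in all.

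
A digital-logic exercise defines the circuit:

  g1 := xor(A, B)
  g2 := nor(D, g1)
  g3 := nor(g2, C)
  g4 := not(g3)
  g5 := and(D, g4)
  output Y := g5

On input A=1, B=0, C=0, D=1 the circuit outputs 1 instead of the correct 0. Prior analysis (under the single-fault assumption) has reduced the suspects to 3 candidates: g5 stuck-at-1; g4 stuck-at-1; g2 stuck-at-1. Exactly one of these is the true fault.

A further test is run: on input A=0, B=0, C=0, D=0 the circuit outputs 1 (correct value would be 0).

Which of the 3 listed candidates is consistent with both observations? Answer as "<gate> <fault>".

g5 stuck-at-1

Evaluate each candidate on input A=0, B=0, C=0, D=0:
  g5 stuck-at-1: g1=0, g2=1, g3=0, g4=1, g5=1 [stuck-at-1] → 1 — matches
  g4 stuck-at-1: g1=0, g2=1, g3=0, g4=1 [stuck-at-1], g5=0 → 0 — eliminated
  g2 stuck-at-1: g1=0, g2=1 [stuck-at-1], g3=0, g4=1, g5=0 → 0 — eliminated
Only g5 stuck-at-1 reproduces the observed 1.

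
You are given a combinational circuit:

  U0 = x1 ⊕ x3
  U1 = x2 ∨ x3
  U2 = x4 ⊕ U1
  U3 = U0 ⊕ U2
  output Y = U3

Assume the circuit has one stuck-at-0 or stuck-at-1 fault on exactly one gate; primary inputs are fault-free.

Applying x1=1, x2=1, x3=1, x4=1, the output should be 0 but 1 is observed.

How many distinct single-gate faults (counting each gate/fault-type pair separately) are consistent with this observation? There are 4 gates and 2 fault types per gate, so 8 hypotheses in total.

4

Fault-free: U0=0, U1=1, U2=0, U3=0 → 0. Observed 1.
  U0 stuck-at-0: output 0 ✗
  U0 stuck-at-1: output 1 ✓
  U1 stuck-at-0: output 1 ✓
  U1 stuck-at-1: output 0 ✗
  U2 stuck-at-0: output 0 ✗
  U2 stuck-at-1: output 1 ✓
  U3 stuck-at-0: output 0 ✗
  U3 stuck-at-1: output 1 ✓
Consistent faults: {U0 stuck-at-1, U1 stuck-at-0, U2 stuck-at-1, U3 stuck-at-1} — 4 in all.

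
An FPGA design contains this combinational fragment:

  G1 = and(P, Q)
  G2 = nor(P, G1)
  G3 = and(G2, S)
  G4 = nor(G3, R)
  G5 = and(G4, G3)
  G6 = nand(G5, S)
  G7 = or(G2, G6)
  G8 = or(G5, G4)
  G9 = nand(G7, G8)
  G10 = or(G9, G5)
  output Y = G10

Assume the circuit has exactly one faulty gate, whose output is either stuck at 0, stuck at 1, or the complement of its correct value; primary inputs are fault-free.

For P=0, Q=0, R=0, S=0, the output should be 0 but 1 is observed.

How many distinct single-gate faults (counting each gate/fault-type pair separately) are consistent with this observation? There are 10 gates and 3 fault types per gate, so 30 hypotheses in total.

Fault-free: G1=0, G2=1, G3=0, G4=1, G5=0, G6=1, G7=1, G8=1, G9=0, G10=0 → 0. Observed 1.
  G1: none of the 3 fault types match ✗
  G2: none of the 3 fault types match ✗
  G3: stuck-at-1, inverted output ✓; others ✗
  G4: stuck-at-0, inverted output ✓; others ✗
  G5: stuck-at-1, inverted output ✓; others ✗
  G6: none of the 3 fault types match ✗
  G7: stuck-at-0, inverted output ✓; others ✗
  G8: stuck-at-0, inverted output ✓; others ✗
  G9: stuck-at-1, inverted output ✓; others ✗
  G10: stuck-at-1, inverted output ✓; others ✗
Consistent faults: {G3 stuck-at-1, G3 inverted output, G4 stuck-at-0, G4 inverted output, G5 stuck-at-1, G5 inverted output, G7 stuck-at-0, G7 inverted output, G8 stuck-at-0, G8 inverted output, G9 stuck-at-1, G9 inverted output, G10 stuck-at-1, G10 inverted output} — 14 in all.

14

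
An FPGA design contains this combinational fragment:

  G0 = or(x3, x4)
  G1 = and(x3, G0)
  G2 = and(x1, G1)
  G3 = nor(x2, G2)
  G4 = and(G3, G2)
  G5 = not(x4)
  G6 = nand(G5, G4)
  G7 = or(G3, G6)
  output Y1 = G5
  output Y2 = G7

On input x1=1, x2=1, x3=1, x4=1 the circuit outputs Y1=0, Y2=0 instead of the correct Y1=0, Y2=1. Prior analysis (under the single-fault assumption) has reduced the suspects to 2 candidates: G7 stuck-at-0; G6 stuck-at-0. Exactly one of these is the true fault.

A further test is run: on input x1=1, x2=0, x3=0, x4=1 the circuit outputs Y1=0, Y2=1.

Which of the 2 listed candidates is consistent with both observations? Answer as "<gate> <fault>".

G6 stuck-at-0

Evaluate each candidate on input x1=1, x2=0, x3=0, x4=1:
  G7 stuck-at-0: G0=1, G1=0, G2=0, G3=1, G4=0, G5=0, G6=1, G7=0 [stuck-at-0] → Y1=0, Y2=0 — eliminated
  G6 stuck-at-0: G0=1, G1=0, G2=0, G3=1, G4=0, G5=0, G6=0 [stuck-at-0], G7=1 → Y1=0, Y2=1 — matches
Only G6 stuck-at-0 reproduces the observed Y1=0, Y2=1.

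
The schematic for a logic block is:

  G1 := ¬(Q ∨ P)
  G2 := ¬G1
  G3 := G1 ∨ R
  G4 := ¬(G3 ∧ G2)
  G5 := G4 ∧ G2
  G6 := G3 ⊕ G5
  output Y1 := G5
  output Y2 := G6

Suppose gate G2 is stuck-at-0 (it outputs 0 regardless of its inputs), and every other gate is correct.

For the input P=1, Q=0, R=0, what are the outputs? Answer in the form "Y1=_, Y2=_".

Y1=0, Y2=0

Propagate with G2 forced: G1=0, G2=0 [stuck-at-0], G3=0, G4=1, G5=0, G6=0.
So the outputs are Y1=0, Y2=0. (Without the fault they would be Y1=1, Y2=1.)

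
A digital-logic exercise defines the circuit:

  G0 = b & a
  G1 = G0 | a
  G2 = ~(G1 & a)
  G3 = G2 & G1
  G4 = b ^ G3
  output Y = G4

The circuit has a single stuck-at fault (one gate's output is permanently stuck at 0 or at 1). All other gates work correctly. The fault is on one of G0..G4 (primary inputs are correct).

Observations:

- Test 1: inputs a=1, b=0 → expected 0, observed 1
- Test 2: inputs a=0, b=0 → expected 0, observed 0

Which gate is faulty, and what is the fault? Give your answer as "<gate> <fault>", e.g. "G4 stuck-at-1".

G2 stuck-at-1

Fault-free values for test 1 (a=1, b=0): G0=0, G1=1, G2=0, G3=0, G4=0, giving Y=0. Observed 1.
Test 1: faults giving observed 1 are {G2 stuck-at-1, G3 stuck-at-1, G4 stuck-at-1}.
Test 2 (a=0, b=0): fault-free G0=0, G1=0, G2=1, G3=0, G4=0 → 0; observed 0. Eliminates G3 stuck-at-1, G4 stuck-at-1.
Only G2 stuck-at-1 is consistent with every test.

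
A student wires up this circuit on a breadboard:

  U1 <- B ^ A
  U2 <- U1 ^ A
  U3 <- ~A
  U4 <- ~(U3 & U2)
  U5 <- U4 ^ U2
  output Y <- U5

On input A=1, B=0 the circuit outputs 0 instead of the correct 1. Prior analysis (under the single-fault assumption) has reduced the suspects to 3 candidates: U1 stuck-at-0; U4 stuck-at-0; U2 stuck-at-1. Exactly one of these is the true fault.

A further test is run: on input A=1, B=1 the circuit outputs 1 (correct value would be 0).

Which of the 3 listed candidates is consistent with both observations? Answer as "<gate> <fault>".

U4 stuck-at-0

Evaluate each candidate on input A=1, B=1:
  U1 stuck-at-0: U1=0 [stuck-at-0], U2=1, U3=0, U4=1, U5=0 → 0 — eliminated
  U4 stuck-at-0: U1=0, U2=1, U3=0, U4=0 [stuck-at-0], U5=1 → 1 — matches
  U2 stuck-at-1: U1=0, U2=1 [stuck-at-1], U3=0, U4=1, U5=0 → 0 — eliminated
Only U4 stuck-at-0 reproduces the observed 1.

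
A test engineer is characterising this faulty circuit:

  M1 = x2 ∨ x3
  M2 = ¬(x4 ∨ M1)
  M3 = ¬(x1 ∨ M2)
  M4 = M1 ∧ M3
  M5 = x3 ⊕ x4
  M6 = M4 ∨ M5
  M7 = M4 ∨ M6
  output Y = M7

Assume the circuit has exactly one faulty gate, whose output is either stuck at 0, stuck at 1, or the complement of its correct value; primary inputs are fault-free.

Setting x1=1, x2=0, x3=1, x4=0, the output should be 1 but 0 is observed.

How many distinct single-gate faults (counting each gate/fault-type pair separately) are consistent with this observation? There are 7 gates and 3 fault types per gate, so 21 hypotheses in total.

Fault-free: M1=1, M2=0, M3=0, M4=0, M5=1, M6=1, M7=1 → 1. Observed 0.
  M1: none of the 3 fault types match ✗
  M2: none of the 3 fault types match ✗
  M3: none of the 3 fault types match ✗
  M4: none of the 3 fault types match ✗
  M5: stuck-at-0, inverted output ✓; others ✗
  M6: stuck-at-0, inverted output ✓; others ✗
  M7: stuck-at-0, inverted output ✓; others ✗
Consistent faults: {M5 stuck-at-0, M5 inverted output, M6 stuck-at-0, M6 inverted output, M7 stuck-at-0, M7 inverted output} — 6 in all.

6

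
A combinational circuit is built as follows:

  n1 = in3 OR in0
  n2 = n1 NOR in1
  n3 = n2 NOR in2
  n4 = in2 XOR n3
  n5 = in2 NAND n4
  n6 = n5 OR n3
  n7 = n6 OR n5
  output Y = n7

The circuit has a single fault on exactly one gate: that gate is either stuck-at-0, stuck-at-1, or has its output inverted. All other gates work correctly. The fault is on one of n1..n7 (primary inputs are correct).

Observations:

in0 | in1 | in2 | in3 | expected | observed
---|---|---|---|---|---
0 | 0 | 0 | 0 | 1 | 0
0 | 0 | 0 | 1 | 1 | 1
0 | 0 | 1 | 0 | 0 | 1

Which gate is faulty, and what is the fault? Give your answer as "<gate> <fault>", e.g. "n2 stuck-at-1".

Fault-free values for test 1 (in0=0, in1=0, in2=0, in3=0): n1=0, n2=1, n3=0, n4=0, n5=1, n6=1, n7=1, giving Y=1. Observed 0.
Test 1: faults giving observed 0 are {n5 stuck-at-0, n5 inverted output, n7 stuck-at-0, n7 inverted output}.
Test 2 (in0=0, in1=0, in2=0, in3=1): fault-free n1=1, n2=0, n3=1, n4=1, n5=1, n6=1, n7=1 → 1; observed 1. Eliminates n7 stuck-at-0, n7 inverted output.
Test 3 (in0=0, in1=0, in2=1, in3=0): fault-free n1=0, n2=1, n3=0, n4=1, n5=0, n6=0, n7=0 → 0; observed 1. Eliminates n5 stuck-at-0.
Only n5 inverted output is consistent with every test.

n5 inverted output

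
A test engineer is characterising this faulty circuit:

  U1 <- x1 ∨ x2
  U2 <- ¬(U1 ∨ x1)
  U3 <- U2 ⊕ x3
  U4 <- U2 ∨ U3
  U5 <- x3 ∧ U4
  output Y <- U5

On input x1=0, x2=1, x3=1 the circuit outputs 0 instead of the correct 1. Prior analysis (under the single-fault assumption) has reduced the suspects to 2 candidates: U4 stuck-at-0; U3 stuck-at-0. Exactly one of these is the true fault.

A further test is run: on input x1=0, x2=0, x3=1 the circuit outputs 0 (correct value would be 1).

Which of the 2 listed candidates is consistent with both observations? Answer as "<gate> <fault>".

Evaluate each candidate on input x1=0, x2=0, x3=1:
  U4 stuck-at-0: U1=0, U2=1, U3=0, U4=0 [stuck-at-0], U5=0 → 0 — matches
  U3 stuck-at-0: U1=0, U2=1, U3=0 [stuck-at-0], U4=1, U5=1 → 1 — eliminated
Only U4 stuck-at-0 reproduces the observed 0.

U4 stuck-at-0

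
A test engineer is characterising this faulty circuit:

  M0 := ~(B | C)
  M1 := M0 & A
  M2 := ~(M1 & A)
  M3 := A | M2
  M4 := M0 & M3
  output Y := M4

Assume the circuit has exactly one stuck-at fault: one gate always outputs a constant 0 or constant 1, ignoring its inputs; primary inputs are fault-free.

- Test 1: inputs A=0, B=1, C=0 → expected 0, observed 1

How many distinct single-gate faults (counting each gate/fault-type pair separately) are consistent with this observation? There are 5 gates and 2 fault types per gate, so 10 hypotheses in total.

2

Fault-free: M0=0, M1=0, M2=1, M3=1, M4=0 → 0. Observed 1.
  M0 stuck-at-0: output 0 ✗
  M0 stuck-at-1: output 1 ✓
  M1 stuck-at-0: output 0 ✗
  M1 stuck-at-1: output 0 ✗
  M2 stuck-at-0: output 0 ✗
  M2 stuck-at-1: output 0 ✗
  M3 stuck-at-0: output 0 ✗
  M3 stuck-at-1: output 0 ✗
  M4 stuck-at-0: output 0 ✗
  M4 stuck-at-1: output 1 ✓
Consistent faults: {M0 stuck-at-1, M4 stuck-at-1} — 2 in all.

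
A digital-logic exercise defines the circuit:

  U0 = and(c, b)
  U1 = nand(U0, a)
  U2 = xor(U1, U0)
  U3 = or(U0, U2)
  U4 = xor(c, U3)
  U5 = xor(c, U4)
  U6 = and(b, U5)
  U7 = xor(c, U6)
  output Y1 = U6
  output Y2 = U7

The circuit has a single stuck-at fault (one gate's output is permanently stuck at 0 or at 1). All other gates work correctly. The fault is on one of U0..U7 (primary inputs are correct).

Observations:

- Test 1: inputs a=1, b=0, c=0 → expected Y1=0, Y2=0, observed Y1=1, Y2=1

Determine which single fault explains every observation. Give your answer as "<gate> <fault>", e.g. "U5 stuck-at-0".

Fault-free values for test 1 (a=1, b=0, c=0): U0=0, U1=1, U2=1, U3=1, U4=1, U5=1, U6=0, U7=0, giving Y1=0, Y2=0. Observed Y1=1, Y2=1.
Test 1: faults giving observed Y1=1, Y2=1 are {U6 stuck-at-1}.
Only U6 stuck-at-1 is consistent with every test.

U6 stuck-at-1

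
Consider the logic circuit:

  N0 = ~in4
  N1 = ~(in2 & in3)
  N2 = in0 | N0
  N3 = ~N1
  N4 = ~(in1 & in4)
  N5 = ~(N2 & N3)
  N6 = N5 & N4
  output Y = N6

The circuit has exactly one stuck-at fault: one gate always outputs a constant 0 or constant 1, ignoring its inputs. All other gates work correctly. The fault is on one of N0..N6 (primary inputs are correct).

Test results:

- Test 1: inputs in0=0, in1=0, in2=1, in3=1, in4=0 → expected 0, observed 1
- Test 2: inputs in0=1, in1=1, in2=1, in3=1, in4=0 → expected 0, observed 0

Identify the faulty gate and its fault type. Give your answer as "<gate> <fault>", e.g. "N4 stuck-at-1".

N0 stuck-at-0

Fault-free values for test 1 (in0=0, in1=0, in2=1, in3=1, in4=0): N0=1, N1=0, N2=1, N3=1, N4=1, N5=0, N6=0, giving Y=0. Observed 1.
Test 1: faults giving observed 1 are {N0 stuck-at-0, N1 stuck-at-1, N2 stuck-at-0, N3 stuck-at-0, N5 stuck-at-1, N6 stuck-at-1}.
Test 2 (in0=1, in1=1, in2=1, in3=1, in4=0): fault-free N0=1, N1=0, N2=1, N3=1, N4=1, N5=0, N6=0 → 0; observed 0. Eliminates N1 stuck-at-1, N2 stuck-at-0, N3 stuck-at-0, N5 stuck-at-1, N6 stuck-at-1.
Only N0 stuck-at-0 is consistent with every test.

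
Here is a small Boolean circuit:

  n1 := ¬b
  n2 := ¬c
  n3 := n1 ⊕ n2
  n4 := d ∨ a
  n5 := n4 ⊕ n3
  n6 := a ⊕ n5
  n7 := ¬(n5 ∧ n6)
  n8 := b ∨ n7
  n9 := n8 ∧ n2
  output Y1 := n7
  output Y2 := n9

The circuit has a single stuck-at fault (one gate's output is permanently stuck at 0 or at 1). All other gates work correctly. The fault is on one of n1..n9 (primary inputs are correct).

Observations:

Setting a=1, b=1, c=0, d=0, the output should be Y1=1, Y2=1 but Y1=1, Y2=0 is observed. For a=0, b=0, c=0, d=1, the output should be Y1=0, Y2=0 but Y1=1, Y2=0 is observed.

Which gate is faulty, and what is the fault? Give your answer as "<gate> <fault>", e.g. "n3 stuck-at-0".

n2 stuck-at-0

Fault-free values for test 1 (a=1, b=1, c=0, d=0): n1=0, n2=1, n3=1, n4=1, n5=0, n6=1, n7=1, n8=1, n9=1, giving Y1=1, Y2=1. Observed Y1=1, Y2=0.
Test 1: faults giving observed Y1=1, Y2=0 are {n2 stuck-at-0, n8 stuck-at-0, n9 stuck-at-0}.
Test 2 (a=0, b=0, c=0, d=1): fault-free n1=1, n2=1, n3=0, n4=1, n5=1, n6=1, n7=0, n8=0, n9=0 → Y1=0, Y2=0; observed Y1=1, Y2=0. Eliminates n8 stuck-at-0, n9 stuck-at-0.
Only n2 stuck-at-0 is consistent with every test.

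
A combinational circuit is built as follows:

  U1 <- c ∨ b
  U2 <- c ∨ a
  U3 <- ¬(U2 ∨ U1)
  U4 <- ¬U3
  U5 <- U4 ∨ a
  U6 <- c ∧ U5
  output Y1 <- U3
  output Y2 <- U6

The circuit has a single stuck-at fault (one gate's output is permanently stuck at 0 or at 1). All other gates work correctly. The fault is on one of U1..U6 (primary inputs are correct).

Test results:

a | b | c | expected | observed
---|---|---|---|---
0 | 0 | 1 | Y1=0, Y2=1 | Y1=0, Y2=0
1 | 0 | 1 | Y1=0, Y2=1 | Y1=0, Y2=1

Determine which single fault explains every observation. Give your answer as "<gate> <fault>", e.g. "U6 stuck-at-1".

Fault-free values for test 1 (a=0, b=0, c=1): U1=1, U2=1, U3=0, U4=1, U5=1, U6=1, giving Y1=0, Y2=1. Observed Y1=0, Y2=0.
Test 1: faults giving observed Y1=0, Y2=0 are {U4 stuck-at-0, U5 stuck-at-0, U6 stuck-at-0}.
Test 2 (a=1, b=0, c=1): fault-free U1=1, U2=1, U3=0, U4=1, U5=1, U6=1 → Y1=0, Y2=1; observed Y1=0, Y2=1. Eliminates U5 stuck-at-0, U6 stuck-at-0.
Only U4 stuck-at-0 is consistent with every test.

U4 stuck-at-0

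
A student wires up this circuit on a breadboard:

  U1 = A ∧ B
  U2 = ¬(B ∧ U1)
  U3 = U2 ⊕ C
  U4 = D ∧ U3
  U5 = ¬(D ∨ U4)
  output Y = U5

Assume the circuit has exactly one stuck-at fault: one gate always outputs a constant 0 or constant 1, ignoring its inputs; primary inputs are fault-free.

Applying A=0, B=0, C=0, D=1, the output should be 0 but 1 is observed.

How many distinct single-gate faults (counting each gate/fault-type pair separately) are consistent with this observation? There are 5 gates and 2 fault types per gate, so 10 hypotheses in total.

1

Fault-free: U1=0, U2=1, U3=1, U4=1, U5=0 → 0. Observed 1.
  U1 stuck-at-0: output 0 ✗
  U1 stuck-at-1: output 0 ✗
  U2 stuck-at-0: output 0 ✗
  U2 stuck-at-1: output 0 ✗
  U3 stuck-at-0: output 0 ✗
  U3 stuck-at-1: output 0 ✗
  U4 stuck-at-0: output 0 ✗
  U4 stuck-at-1: output 0 ✗
  U5 stuck-at-0: output 0 ✗
  U5 stuck-at-1: output 1 ✓
Consistent faults: {U5 stuck-at-1} — 1 in all.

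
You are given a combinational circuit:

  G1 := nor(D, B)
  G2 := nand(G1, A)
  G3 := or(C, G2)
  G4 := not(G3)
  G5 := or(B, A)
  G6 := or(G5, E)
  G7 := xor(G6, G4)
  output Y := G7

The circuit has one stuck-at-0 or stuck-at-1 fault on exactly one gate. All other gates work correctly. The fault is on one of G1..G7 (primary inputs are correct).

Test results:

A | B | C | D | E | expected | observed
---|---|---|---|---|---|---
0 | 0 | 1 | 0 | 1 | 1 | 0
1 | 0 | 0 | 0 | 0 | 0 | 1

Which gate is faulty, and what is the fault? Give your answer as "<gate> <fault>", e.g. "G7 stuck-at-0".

G6 stuck-at-0

Fault-free values for test 1 (A=0, B=0, C=1, D=0, E=1): G1=1, G2=1, G3=1, G4=0, G5=0, G6=1, G7=1, giving Y=1. Observed 0.
Test 1: faults giving observed 0 are {G3 stuck-at-0, G4 stuck-at-1, G6 stuck-at-0, G7 stuck-at-0}.
Test 2 (A=1, B=0, C=0, D=0, E=0): fault-free G1=1, G2=0, G3=0, G4=1, G5=1, G6=1, G7=0 → 0; observed 1. Eliminates G3 stuck-at-0, G4 stuck-at-1, G7 stuck-at-0.
Only G6 stuck-at-0 is consistent with every test.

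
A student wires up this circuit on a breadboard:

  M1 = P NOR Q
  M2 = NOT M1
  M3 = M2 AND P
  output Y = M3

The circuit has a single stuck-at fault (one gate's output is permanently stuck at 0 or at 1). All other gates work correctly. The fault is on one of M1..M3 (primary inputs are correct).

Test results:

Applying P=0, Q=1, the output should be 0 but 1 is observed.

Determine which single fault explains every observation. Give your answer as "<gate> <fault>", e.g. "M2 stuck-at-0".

M3 stuck-at-1

Fault-free values for test 1 (P=0, Q=1): M1=0, M2=1, M3=0, giving Y=0. Observed 1.
Test 1: faults giving observed 1 are {M3 stuck-at-1}.
Only M3 stuck-at-1 is consistent with every test.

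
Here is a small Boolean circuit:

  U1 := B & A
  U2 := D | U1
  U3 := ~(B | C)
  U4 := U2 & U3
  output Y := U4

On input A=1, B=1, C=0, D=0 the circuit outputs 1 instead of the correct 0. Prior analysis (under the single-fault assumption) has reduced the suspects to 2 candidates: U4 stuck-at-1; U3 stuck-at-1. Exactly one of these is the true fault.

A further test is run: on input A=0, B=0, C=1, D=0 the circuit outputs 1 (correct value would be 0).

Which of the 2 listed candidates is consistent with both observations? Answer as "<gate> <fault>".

U4 stuck-at-1

Evaluate each candidate on input A=0, B=0, C=1, D=0:
  U4 stuck-at-1: U1=0, U2=0, U3=0, U4=1 [stuck-at-1] → 1 — matches
  U3 stuck-at-1: U1=0, U2=0, U3=1 [stuck-at-1], U4=0 → 0 — eliminated
Only U4 stuck-at-1 reproduces the observed 1.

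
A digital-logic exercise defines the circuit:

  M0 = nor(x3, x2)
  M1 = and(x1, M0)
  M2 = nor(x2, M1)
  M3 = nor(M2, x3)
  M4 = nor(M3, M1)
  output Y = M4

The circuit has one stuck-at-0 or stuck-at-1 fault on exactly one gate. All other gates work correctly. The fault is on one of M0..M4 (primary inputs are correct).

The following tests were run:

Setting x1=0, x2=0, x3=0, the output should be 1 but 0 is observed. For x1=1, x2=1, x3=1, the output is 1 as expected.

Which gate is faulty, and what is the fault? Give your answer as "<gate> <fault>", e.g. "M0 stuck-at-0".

Fault-free values for test 1 (x1=0, x2=0, x3=0): M0=1, M1=0, M2=1, M3=0, M4=1, giving Y=1. Observed 0.
Test 1: faults giving observed 0 are {M1 stuck-at-1, M2 stuck-at-0, M3 stuck-at-1, M4 stuck-at-0}.
Test 2 (x1=1, x2=1, x3=1): fault-free M0=0, M1=0, M2=0, M3=0, M4=1 → 1; observed 1. Eliminates M1 stuck-at-1, M3 stuck-at-1, M4 stuck-at-0.
Only M2 stuck-at-0 is consistent with every test.

M2 stuck-at-0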